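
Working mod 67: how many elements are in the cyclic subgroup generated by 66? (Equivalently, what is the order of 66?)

The order of 66 must divide p − 1 = 66 = 2 · 3 · 11.
Divisors: 1, 2, 3, 6, 11, 22, 33, 66.
Check each in increasing order: 66^1 ≡ 66;  66^2 ≡ 1.
Smallest exponent giving 1 is 2.

2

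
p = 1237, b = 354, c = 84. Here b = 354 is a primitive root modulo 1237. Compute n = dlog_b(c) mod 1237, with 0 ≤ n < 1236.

559

Baby-step giant-step with m = ceil(sqrt(1236)) = 36.
Baby table (354^j mod 1237 for j=0..35):
  0:1  1:354  2:379  3:570  4:149  5:792  6:806  7:814
  8:1172  9:493  10:105  11:60  12:211  13:474  14:801  15:281
  16:514  17:117  18:597  19:1048  20:1129  21:115  22:1126  23:290
  24:1226  25:1054  26:779  27:1152  28:835  29:1184  30:1030  31:942
  32:715  33:762  34:82  35:577
Giant step factor: 354^(-36) ≡ 380 (mod 1237).
Scan 84·380^i mod 1237 for i = 0, 1, …:
  i=0: 84   i=1: 995   i=2: 815   i=3: 450
  i=4: 294   i=5: 390   i=6: 997   i=7: 338
  i=8: 1029   i=9: 128     …   i=14: 771
  i=15: 1048
Match at i=15, j=19: n = 15·36 + 19 = 559.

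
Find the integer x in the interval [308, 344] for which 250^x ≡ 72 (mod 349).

313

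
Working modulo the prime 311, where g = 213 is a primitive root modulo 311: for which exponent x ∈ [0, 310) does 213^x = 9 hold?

114

Baby-step giant-step with m = ceil(sqrt(310)) = 18.
Baby table (213^j mod 311 for j=0..17):
  0:1  1:213  2:274  3:205  4:125  5:190  6:40  7:123
  8:75  9:114  10:24  11:136  12:45  13:255  14:201  15:206
  16:27  17:153
Giant step factor: 213^(-18) ≡ 278 (mod 311).
Scan 9·278^i mod 311 for i = 0, 1, …:
  i=0: 9   i=1: 14   i=2: 160   i=3: 7
  i=4: 80   i=5: 159   i=6: 40
Match at i=6, j=6: x = 6·18 + 6 = 114.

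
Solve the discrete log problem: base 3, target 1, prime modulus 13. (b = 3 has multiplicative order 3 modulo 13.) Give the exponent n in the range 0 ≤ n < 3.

Successive powers of 3 modulo 13:
  3^0=1
So 3^0 ≡ 1 (mod 13), giving n = 0.

0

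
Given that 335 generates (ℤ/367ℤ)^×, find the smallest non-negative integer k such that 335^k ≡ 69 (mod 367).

Baby-step giant-step with m = ceil(sqrt(366)) = 20.
Baby table (335^j mod 367 for j=0..19):
  0:1  1:335  2:290  3:262  4:57  5:11  6:15  7:254
  8:313  9:260  10:121  11:165  12:225  13:140  14:291  15:230
  16:347  17:273  18:72  19:265
Giant step factor: 335^(-20) ≡ 207 (mod 367).
Scan 69·207^i mod 367 for i = 0, 1, …:
  i=0: 69   i=1: 337   i=2: 29   i=3: 131
  i=4: 326   i=5: 321   i=6: 20   i=7: 103
  i=8: 35   i=9: 272     …   i=14: 308
  i=15: 265
Match at i=15, j=19: k = 15·20 + 19 = 319.

319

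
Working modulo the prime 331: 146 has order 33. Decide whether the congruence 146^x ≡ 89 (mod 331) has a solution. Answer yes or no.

yes

89 ∈ ⟨146⟩ iff 89^33 ≡ 1 (mod 331), since |⟨146⟩| = 33.
89^33 mod 331 = 1.
Since 1 = 1, 89 lies in the subgroup.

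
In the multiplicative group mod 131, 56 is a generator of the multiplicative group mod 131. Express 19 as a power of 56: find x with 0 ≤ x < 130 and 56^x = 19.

Baby-step giant-step with m = ceil(sqrt(130)) = 12.
Baby table (56^j mod 131 for j=0..11):
  0:1  1:56  2:123  3:76  4:64  5:47  6:12  7:17
  8:35  9:126  10:113  11:40
Giant step factor: 56^(-12) ≡ 121 (mod 131).
Scan 19·121^i mod 131 for i = 0, 1, …:
  i=0: 19   i=1: 72   i=2: 66   i=3: 126
Match at i=3, j=9: x = 3·12 + 9 = 45.

45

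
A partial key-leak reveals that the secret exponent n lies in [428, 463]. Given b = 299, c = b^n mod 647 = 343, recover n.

436

Compute 299^428 mod 647 = 428, then multiply by 299 repeatedly:
  299^428=428  299^429=513  299^430=48  299^431=118  299^432=344
  299^433=630  299^434=93  299^435=633  299^436=343
Found 343 at exponent 436.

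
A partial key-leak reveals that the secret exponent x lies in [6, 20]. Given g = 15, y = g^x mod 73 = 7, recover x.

15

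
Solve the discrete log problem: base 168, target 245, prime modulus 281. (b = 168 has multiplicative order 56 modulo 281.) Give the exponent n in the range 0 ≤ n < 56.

50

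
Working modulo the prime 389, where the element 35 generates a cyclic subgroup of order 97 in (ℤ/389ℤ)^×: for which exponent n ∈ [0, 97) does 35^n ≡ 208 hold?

50

Baby-step giant-step with m = ceil(sqrt(97)) = 10.
Baby table (35^j mod 389 for j=0..9):
  0:1  1:35  2:58  3:85  4:252  5:262  6:223  7:25
  8:97  9:283
Giant step factor: 35^(-10) ≡ 67 (mod 389).
Scan 208·67^i mod 389 for i = 0, 1, …:
  i=0: 208   i=1: 321   i=2: 112   i=3: 113
  i=4: 180   i=5: 1
Match at i=5, j=0: n = 5·10 + 0 = 50.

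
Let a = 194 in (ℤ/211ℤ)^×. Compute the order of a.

105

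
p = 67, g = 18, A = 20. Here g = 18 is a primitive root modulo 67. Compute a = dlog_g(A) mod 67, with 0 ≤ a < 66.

Baby-step giant-step with m = ceil(sqrt(66)) = 9.
Baby table (18^j mod 67 for j=0..8):
  0:1  1:18  2:56  3:3  4:54  5:34  6:9  7:28
  8:35
Giant step factor: 18^(-9) ≡ 5 (mod 67).
Scan 20·5^i mod 67 for i = 0, 1, …:
  i=0: 20   i=1: 33   i=2: 31   i=3: 21
  i=4: 38   i=5: 56
Match at i=5, j=2: a = 5·9 + 2 = 47.

47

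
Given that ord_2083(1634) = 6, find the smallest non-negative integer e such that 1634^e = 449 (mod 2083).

4

Successive powers of 1634 modulo 2083:
  1634^0=1  1634^1=1634  1634^2=1633  1634^3=2082  1634^4=449
So 1634^4 ≡ 449 (mod 2083), giving e = 4.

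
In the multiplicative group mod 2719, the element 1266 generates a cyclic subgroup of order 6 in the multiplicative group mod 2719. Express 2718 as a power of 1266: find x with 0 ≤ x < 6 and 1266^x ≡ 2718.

Successive powers of 1266 modulo 2719:
  1266^0=1  1266^1=1266  1266^2=1265  1266^3=2718
So 1266^3 ≡ 2718 (mod 2719), giving x = 3.

3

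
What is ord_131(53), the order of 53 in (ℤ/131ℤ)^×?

5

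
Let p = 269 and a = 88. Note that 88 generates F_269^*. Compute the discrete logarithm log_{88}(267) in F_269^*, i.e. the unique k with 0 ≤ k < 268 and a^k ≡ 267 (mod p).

111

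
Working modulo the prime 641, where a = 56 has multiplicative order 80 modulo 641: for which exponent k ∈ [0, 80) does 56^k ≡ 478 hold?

19

Baby-step giant-step with m = ceil(sqrt(80)) = 9.
Baby table (56^j mod 641 for j=0..8):
  0:1  1:56  2:572  3:623  4:274  5:601  6:324  7:196
  8:79
Giant step factor: 56^(-9) ≡ 234 (mod 641).
Scan 478·234^i mod 641 for i = 0, 1, …:
  i=0: 478   i=1: 318   i=2: 56
Match at i=2, j=1: k = 2·9 + 1 = 19.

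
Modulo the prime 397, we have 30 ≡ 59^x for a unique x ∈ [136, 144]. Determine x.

138

Compute 59^136 mod 397 = 319, then multiply by 59 repeatedly:
  59^136=319  59^137=162  59^138=30
Found 30 at exponent 138.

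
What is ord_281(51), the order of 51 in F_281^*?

280

The order of 51 must divide p − 1 = 280 = 2^3 · 5 · 7.
Divisors: 1, 2, 4, 5, 7, 8, 10, 14, 20, 28, 35, 40, 56, 70, 140, 280.
Check each in increasing order: 51^1 ≡ 51;  51^2 ≡ 72;  51^4 ≡ 126;  51^5 ≡ 244;  51^7 ≡ 146;  51^8 ≡ 140;  51^10 ≡ 245;  51^14 ≡ 241;  51^20 ≡ 172;  51^28 ≡ 195;  51^35 ≡ 89;  51^40 ≡ 79;  51^56 ≡ 90;  51^70 ≡ 53;  51^140 ≡ 280;  51^280 ≡ 1.
Smallest exponent giving 1 is 280.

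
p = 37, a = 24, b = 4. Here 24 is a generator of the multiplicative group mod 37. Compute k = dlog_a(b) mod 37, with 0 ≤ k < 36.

Successive powers of 24 modulo 37:
  24^0=1  24^1=24  24^2=21  24^3=23  24^4=34  24^5=2
  24^6=11  24^7=5  24^8=9  24^9=31  24^10=4
So 24^10 ≡ 4 (mod 37), giving k = 10.

10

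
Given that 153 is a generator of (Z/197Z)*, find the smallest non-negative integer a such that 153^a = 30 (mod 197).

Baby-step giant-step with m = ceil(sqrt(196)) = 14.
Baby table (153^j mod 197 for j=0..13):
  0:1  1:153  2:163  3:117  4:171  5:159  6:96  7:110
  8:85  9:3  10:65  11:95  12:154  13:119
Giant step factor: 153^(-14) ≡ 19 (mod 197).
Scan 30·19^i mod 197 for i = 0, 1, …:
  i=0: 30   i=1: 176   i=2: 192   i=3: 102
  i=4: 165   i=5: 180   i=6: 71   i=7: 167
  i=8: 21   i=9: 5   i=10: 95
Match at i=10, j=11: a = 10·14 + 11 = 151.

151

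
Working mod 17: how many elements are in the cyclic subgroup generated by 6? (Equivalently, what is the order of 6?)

The order of 6 must divide p − 1 = 16 = 2^4.
Divisors: 1, 2, 4, 8, 16.
Check each in increasing order: 6^1 ≡ 6;  6^2 ≡ 2;  6^4 ≡ 4;  6^8 ≡ 16;  6^16 ≡ 1.
Smallest exponent giving 1 is 16.

16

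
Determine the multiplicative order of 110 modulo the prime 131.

130

The order of 110 must divide p − 1 = 130 = 2 · 5 · 13.
Divisors: 1, 2, 5, 10, 13, 26, 65, 130.
Check each in increasing order: 110^1 ≡ 110;  110^2 ≡ 48;  110^5 ≡ 86;  110^10 ≡ 60;  110^13 ≡ 42;  110^26 ≡ 61;  110^65 ≡ 130;  110^130 ≡ 1.
Smallest exponent giving 1 is 130.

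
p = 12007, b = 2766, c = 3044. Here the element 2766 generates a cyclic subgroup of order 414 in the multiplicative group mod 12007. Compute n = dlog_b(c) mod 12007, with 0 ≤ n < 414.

Baby-step giant-step with m = ceil(sqrt(414)) = 21.
Baby table (2766^j mod 12007 for j=0..20):
  0:1  1:2766  2:2297  3:1799  4:5136  5:1895  6:6518  7:6281
  8:11124  9:7050  10:932  11:8414  12:3558  13:7695  14:7966  15:1111
  16:11241  17:6483  18:5527  19:2771  20:4120
Giant step factor: 2766^(-21) ≡ 6751 (mod 12007).
Scan 3044·6751^i mod 12007 for i = 0, 1, …:
  i=0: 3044   i=1: 6067   i=2: 2440   i=3: 10843
  i=4: 6421   i=5: 2901   i=6: 1234   i=7: 9883
  i=8: 9241   i=9: 9626     …   i=16: 8509
  i=17: 2771
Match at i=17, j=19: n = 17·21 + 19 = 376.

376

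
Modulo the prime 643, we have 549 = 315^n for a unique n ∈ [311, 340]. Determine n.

311

Compute 315^311 mod 643 = 549, then multiply by 315 repeatedly:
  315^311=549
Found 549 at exponent 311.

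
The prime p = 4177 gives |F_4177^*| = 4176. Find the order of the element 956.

464

The order of 956 must divide p − 1 = 4176 = 2^4 · 3^2 · 29.
Divisors: 1, 2, 3, 4, 6, 8, 9, 12, 16, 18, 24, 29, 36, 48, 58, 72, 87, 116, 144, 174, 232, 261, 348, 464, 522, 696, 1044, 1392, 2088, 4176.
Check each in increasing order: 956^1 ≡ 956;  956^2 ≡ 3350;  956^3 ≡ 3018;  956^4 ≡ 3078;  956^6 ≡ 2464;  956^8 ≡ 648;  956^9 ≡ 1292;  956^12 ≡ 2115;  956^16 ≡ 2204;  956^18 ≡ 2641;  956^24 ≡ 3835;  956^29 ≡ 2177;  956^36 ≡ 3468;  956^48 ≡ 8;  956^58 ≡ 2611;  956^72 ≡ 1441;  956^87 ≡ 3427;  956^116 ≡ 457;  956^144 ≡ 512;  956^174 ≡ 2782;  956^232 ≡ 4176;  956^261 ≡ 2000;  956^348 ≡ 3720;  956^464 ≡ 1.
Smallest exponent giving 1 is 464.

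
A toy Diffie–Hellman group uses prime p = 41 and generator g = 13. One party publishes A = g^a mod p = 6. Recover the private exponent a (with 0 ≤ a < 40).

Successive powers of 13 modulo 41:
  13^0=1  13^1=13  13^2=5  13^3=24  13^4=25  13^5=38
  13^6=2  13^7=26  13^8=10  13^9=7  13^10=9  13^11=35
  13^12=4  13^13=11  13^14=20  13^15=14  13^16=18  13^17=29
  13^18=8  13^19=22  13^20=40  13^21=28  13^22=36  13^23=17
  13^24=16  13^25=3  13^26=39  13^27=15  13^28=31  13^29=34
  13^30=32  13^31=6
So 13^31 ≡ 6 (mod 41), giving a = 31.

31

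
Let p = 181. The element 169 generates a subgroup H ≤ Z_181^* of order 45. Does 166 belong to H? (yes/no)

no

166 ∈ ⟨169⟩ iff 166^45 ≡ 1 (mod 181), since |⟨169⟩| = 45.
166^45 mod 181 = 180.
Since 180 ≠ 1, 166 does not lie in the subgroup.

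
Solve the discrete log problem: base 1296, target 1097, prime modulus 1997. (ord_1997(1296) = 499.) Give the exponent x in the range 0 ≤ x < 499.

198

Baby-step giant-step with m = ceil(sqrt(499)) = 23.
Baby table (1296^j mod 1997 for j=0..22):
  0:1  1:1296  2:139  3:414  4:1348  5:1630  6:1651  7:909
  8:1831  9:540  10:890  11:1171  12:1893  13:1012  14:1520  15:878
  16:1595  17:225  18:38  19:1320  20:1288  21:1753  22:1299
Giant step factor: 1296^(-23) ≡ 1876 (mod 1997).
Scan 1097·1876^i mod 1997 for i = 0, 1, …:
  i=0: 1097   i=1: 1062   i=2: 1303   i=3: 100
  i=4: 1879   i=5: 299   i=6: 1764   i=7: 235
  i=8: 1520
Match at i=8, j=14: x = 8·23 + 14 = 198.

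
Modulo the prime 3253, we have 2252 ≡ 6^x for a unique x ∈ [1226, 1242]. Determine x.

1228

Compute 6^1226 mod 3253 = 424, then multiply by 6 repeatedly:
  6^1226=424  6^1227=2544  6^1228=2252
Found 2252 at exponent 1228.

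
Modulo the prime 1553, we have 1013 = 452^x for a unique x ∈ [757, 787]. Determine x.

780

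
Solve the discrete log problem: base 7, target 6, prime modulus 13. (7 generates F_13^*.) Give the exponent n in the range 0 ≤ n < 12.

Successive powers of 7 modulo 13:
  7^0=1  7^1=7  7^2=10  7^3=5  7^4=9  7^5=11
  7^6=12  7^7=6
So 7^7 ≡ 6 (mod 13), giving n = 7.

7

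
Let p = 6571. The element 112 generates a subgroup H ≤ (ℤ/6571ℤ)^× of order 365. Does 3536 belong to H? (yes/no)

3536 ∈ ⟨112⟩ iff 3536^365 ≡ 1 (mod 6571), since |⟨112⟩| = 365.
3536^365 mod 6571 = 3592.
Since 3592 ≠ 1, 3536 does not lie in the subgroup.

no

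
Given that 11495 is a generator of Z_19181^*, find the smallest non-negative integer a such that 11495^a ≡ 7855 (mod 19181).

Baby-step giant-step with m = ceil(sqrt(19180)) = 139.
Baby table (11495^j mod 19181 for j=0..138):
  0:1  1:11495  2:16297  3:12369  4:12083  5:4464  6:4505  7:15456
  8:12298  9:1540  10:17418  11:8632  12:1527  13:2250  14:7762  15:13359
  16:17800  17:7273  18:12337  19:8682  20:847  21:11498  22:12420  23:3717
  24:10828  25:2351  26:17897  27:9790  28:1123  29:72  30:2857  31:3343
  32:8242  33:6831  34:14512  35:17464  36:334  37:3130  38:14975  39:7331
  40:7712  41:14039  42:8552  43:2615  44:2798  45:15654  46:5769  47:5938
  48:11312  49:3441  50:3073  51:11914  52:18271  53:12376  54:15824  55:3457
  56:14364  57:4132  58:5184  59:13894  60:10524  61:17994  62:12307  63:9090
  64:10643  65:4867  66:14369  67:4064  68:9945  69:18196  70:13396  71:1952
  72:15651  73:9646  74:14590  75:12567  76:5554  77:8862  78:17580  79:10265
  80:13844  81:11204  82:8746  83:7649  84:18732  85:17615  86:9789  87:8809
  88:2956  89:9669  90:10441  91:3778  92:2326  93:18237  94:5166  95:17975
  96:4893  97:6343  98:5804  99:5462  100:6277  101:14374  102:3996  103:14706
  104:3317  105:16268  106:5091  107:18995  108:10202  109:18537  110:1086  111:15920
  112:13660  113:6034  114:2334  115:14292  116:1275  117:1841  118:5652  119:3693
  120:3482  121:14024  122:8756  123:7513  124:9073  125:7038  126:15533  127:15087
  128:9644  129:10781  130:18335  131:19178  132:3877  133:8652  134:1255  135:2113
  136:5789  137:5666  138:11175
Giant step factor: 11495^(-139) ≡ 2966 (mod 19181).
Scan 7855·2966^i mod 19181 for i = 0, 1, …:
  i=0: 7855   i=1: 12196   i=2: 17151   i=3: 1854
  i=4: 13198   i=5: 16028   i=6: 8530   i=7: 241
  i=8: 5109   i=9: 304     …   i=101: 1351
  i=102: 17418
Match at i=102, j=10: a = 102·139 + 10 = 14188.

14188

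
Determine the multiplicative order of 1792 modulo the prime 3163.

527

The order of 1792 must divide p − 1 = 3162 = 2 · 3 · 17 · 31.
Divisors: 1, 2, 3, 6, 17, 31, 34, 51, 62, 93, 102, 186, 527, 1054, 1581, 3162.
Check each in increasing order: 1792^1 ≡ 1792;  1792^2 ≡ 819;  1792^3 ≡ 16;  1792^6 ≡ 256;  1792^17 ≡ 777;  1792^31 ≡ 2347;  1792^34 ≡ 2759;  1792^51 ≡ 2392;  1792^62 ≡ 1626;  1792^93 ≡ 1644;  1792^102 ≡ 2960;  1792^186 ≡ 1534;  1792^527 ≡ 1.
Smallest exponent giving 1 is 527.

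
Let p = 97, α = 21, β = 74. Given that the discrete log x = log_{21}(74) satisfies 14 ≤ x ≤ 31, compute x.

25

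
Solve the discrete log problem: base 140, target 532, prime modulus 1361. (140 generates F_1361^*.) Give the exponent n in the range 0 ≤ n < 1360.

Baby-step giant-step with m = ceil(sqrt(1360)) = 37.
Baby table (140^j mod 1361 for j=0..36):
  0:1  1:140  2:546  3:224  4:57  5:1175  6:1180  7:519
  8:527  9:286  10:571  11:1002  12:97  13:1331  14:1244  15:1313
  16:85  17:1012  18:136  19:1347  20:762  21:522  22:947  23:563
  24:1243  25:1173  26:900  27:788  28:79  29:172  30:943  31:3
  32:420  33:277  34:672  35:171  36:803
Giant step factor: 140^(-37) ≡ 584 (mod 1361).
Scan 532·584^i mod 1361 for i = 0, 1, …:
  i=0: 532   i=1: 380   i=2: 77   i=3: 55
  i=4: 817   i=5: 778   i=6: 1139   i=7: 1008
  i=8: 720   i=9: 1292   i=10: 534   i=11: 187
  i=12: 328   i=13: 1012
Match at i=13, j=17: n = 13·37 + 17 = 498.

498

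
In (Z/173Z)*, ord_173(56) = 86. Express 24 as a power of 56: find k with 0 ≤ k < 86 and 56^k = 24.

Baby-step giant-step with m = ceil(sqrt(86)) = 10.
Baby table (56^j mod 173 for j=0..9):
  0:1  1:56  2:22  3:21  4:138  5:116  6:95  7:130
  8:14  9:92
Giant step factor: 56^(-10) ≡ 132 (mod 173).
Scan 24·132^i mod 173 for i = 0, 1, …:
  i=0: 24   i=1: 54   i=2: 35   i=3: 122
  i=4: 15   i=5: 77   i=6: 130
Match at i=6, j=7: k = 6·10 + 7 = 67.

67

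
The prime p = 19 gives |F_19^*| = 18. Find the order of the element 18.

2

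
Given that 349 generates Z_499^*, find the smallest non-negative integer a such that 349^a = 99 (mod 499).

487

Baby-step giant-step with m = ceil(sqrt(498)) = 23.
Baby table (349^j mod 499 for j=0..22):
  0:1  1:349  2:45  3:236  4:29  5:141  6:307  7:357
  8:342  9:97  10:420  11:373  12:437  13:318  14:204  15:338
  16:198  17:240  18:427  19:321  20:253  21:473  22:407
Giant step factor: 349^(-23) ≡ 264 (mod 499).
Scan 99·264^i mod 499 for i = 0, 1, …:
  i=0: 99   i=1: 188   i=2: 231   i=3: 106
  i=4: 40   i=5: 81   i=6: 426   i=7: 189
  i=8: 495   i=9: 441     …   i=20: 2
  i=21: 29
Match at i=21, j=4: a = 21·23 + 4 = 487.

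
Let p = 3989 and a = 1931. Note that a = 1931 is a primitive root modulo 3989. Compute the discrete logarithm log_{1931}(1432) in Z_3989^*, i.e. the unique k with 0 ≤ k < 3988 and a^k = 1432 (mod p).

777

Baby-step giant-step with m = ceil(sqrt(3988)) = 64.
Baby table (1931^j mod 3989 for j=0..63):
  0:1  1:1931  2:3035  3:744  4:624  5:266  6:3054  7:1532
  8:2443  9:2435  10:2943  11:2597  12:634  13:3620  14:1492  15:994
  16:705  17:1106  18:1571  19:1961  20:1130  21:47  22:2999  23:3030
  24:3056  25:1405  26:535  27:3923  28:202  29:3129  30:2753  31:2695
  32:2389  33:1875  34:2602  35:2311  36:2839  37:1223  38:125  39:2035
  40:420  41:1253  42:2209  43:1338  44:2795  45:28  46:2211  47:1211
  48:887  49:1516  50:3459  51:1743  52:3006  53:591  54:367  55:2624
  56:914  57:1796  58:1635  59:1886  60:3898  61:3784  62:3045  63:109
Giant step factor: 1931^(-64) ≡ 2794 (mod 3989).
Scan 1432·2794^i mod 3989 for i = 0, 1, …:
  i=0: 1432   i=1: 41   i=2: 2862   i=3: 2472
  i=4: 1809   i=5: 283   i=6: 880   i=7: 1496
  i=8: 3341   i=9: 494   i=10: 42   i=11: 1667
  i=12: 2435
Match at i=12, j=9: k = 12·64 + 9 = 777.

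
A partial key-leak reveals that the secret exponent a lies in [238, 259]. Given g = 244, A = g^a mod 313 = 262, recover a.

255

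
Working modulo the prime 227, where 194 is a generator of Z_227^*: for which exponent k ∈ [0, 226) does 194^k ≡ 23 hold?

Baby-step giant-step with m = ceil(sqrt(226)) = 16.
Baby table (194^j mod 227 for j=0..15):
  0:1  1:194  2:181  3:156  4:73  5:88  6:47  7:38
  8:108  9:68  10:26  11:50  12:166  13:197  14:82  15:18
Giant step factor: 194^(-16) ≡ 167 (mod 227).
Scan 23·167^i mod 227 for i = 0, 1, …:
  i=0: 23   i=1: 209   i=2: 172   i=3: 122
  i=4: 171   i=5: 182   i=6: 203   i=7: 78
  i=8: 87   i=9: 1
Match at i=9, j=0: k = 9·16 + 0 = 144.

144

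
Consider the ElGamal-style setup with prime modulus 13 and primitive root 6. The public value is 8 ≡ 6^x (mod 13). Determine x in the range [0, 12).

Successive powers of 6 modulo 13:
  6^0=1  6^1=6  6^2=10  6^3=8
So 6^3 ≡ 8 (mod 13), giving x = 3.

3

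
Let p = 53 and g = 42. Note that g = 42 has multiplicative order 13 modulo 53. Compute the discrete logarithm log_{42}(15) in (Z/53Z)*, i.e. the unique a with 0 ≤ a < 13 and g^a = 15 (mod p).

2

Successive powers of 42 modulo 53:
  42^0=1  42^1=42  42^2=15
So 42^2 ≡ 15 (mod 53), giving a = 2.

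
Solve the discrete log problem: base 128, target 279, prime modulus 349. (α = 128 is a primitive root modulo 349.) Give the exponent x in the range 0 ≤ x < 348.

Baby-step giant-step with m = ceil(sqrt(348)) = 19.
Baby table (128^j mod 349 for j=0..18):
  0:1  1:128  2:330  3:11  4:12  5:140  6:121  7:132
  8:144  9:284  10:56  11:188  12:332  13:267  14:323  15:162
  16:145  17:63  18:37
Giant step factor: 128^(-19) ≡ 114 (mod 349).
Scan 279·114^i mod 349 for i = 0, 1, …:
  i=0: 279   i=1: 47   i=2: 123   i=3: 62
  i=4: 88   i=5: 260   i=6: 324   i=7: 291
  i=8: 19   i=9: 72     …   i=16: 289
  i=17: 140
Match at i=17, j=5: x = 17·19 + 5 = 328.

328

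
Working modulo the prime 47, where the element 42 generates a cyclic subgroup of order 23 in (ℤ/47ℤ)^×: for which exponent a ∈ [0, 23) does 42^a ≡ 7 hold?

9

Successive powers of 42 modulo 47:
  42^0=1  42^1=42  42^2=25  42^3=16  42^4=14  42^5=24
  42^6=21  42^7=36  42^8=8  42^9=7
So 42^9 ≡ 7 (mod 47), giving a = 9.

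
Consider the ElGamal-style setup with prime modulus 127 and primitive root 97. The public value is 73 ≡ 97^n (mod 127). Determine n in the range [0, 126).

30

Baby-step giant-step with m = ceil(sqrt(126)) = 12.
Baby table (97^j mod 127 for j=0..11):
  0:1  1:97  2:11  3:51  4:121  5:53  6:61  7:75
  8:36  9:63  10:15  11:58
Giant step factor: 97^(-12) ≡ 117 (mod 127).
Scan 73·117^i mod 127 for i = 0, 1, …:
  i=0: 73   i=1: 32   i=2: 61
Match at i=2, j=6: n = 2·12 + 6 = 30.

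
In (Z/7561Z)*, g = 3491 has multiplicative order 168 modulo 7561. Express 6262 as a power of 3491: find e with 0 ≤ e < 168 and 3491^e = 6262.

56

Baby-step giant-step with m = ceil(sqrt(168)) = 13.
Baby table (3491^j mod 7561 for j=0..12):
  0:1  1:3491  2:6310  3:3017  4:7435  5:6233  6:6406  7:5469
  8:754  9:986  10:1871  11:6518  12:3289
Giant step factor: 3491^(-13) ≡ 7285 (mod 7561).
Scan 6262·7285^i mod 7561 for i = 0, 1, …:
  i=0: 6262   i=1: 3157   i=2: 5744   i=3: 2466
  i=4: 7435
Match at i=4, j=4: e = 4·13 + 4 = 56.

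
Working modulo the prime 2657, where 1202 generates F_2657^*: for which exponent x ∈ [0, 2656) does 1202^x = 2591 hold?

Baby-step giant-step with m = ceil(sqrt(2656)) = 52.
Baby table (1202^j mod 2657 for j=0..51):
  0:1  1:1202  2:2053  3:2010  4:807  5:209  6:1460  7:1300
  8:284  9:1272  10:1169  11:2242  12:686  13:902  14:148  15:2534
  16:946  17:2553  18:2528  19:1705  20:863  21:1096  22:2177  23:2266
  24:307  25:2348  26:562  27:646  28:648  29:395  30:1844  31:550
  32:2164  33:2582  34:188  35:131  36:699  37:586  38:267  39:2094
  40:809  41:2613  42:252  43:6  44:1898  45:1690  46:1432  47:2185
  48:1254  49:789  50:2486  51:1704
Giant step factor: 1202^(-52) ≡ 2367 (mod 2657).
Scan 2591·2367^i mod 2657 for i = 0, 1, …:
  i=0: 2591   i=1: 541   i=2: 2530   i=3: 2289
  i=4: 440   i=5: 2593   i=6: 2618   i=7: 682
  i=8: 1495   i=9: 2198     …   i=46: 2033
  i=47: 284
Match at i=47, j=8: x = 47·52 + 8 = 2452.

2452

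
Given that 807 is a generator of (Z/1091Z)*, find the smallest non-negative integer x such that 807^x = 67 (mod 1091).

665

Baby-step giant-step with m = ceil(sqrt(1090)) = 34.
Baby table (807^j mod 1091 for j=0..33):
  0:1  1:807  2:1013  3:332  4:629  5:288  6:33  7:447
  8:699  9:46  10:28  11:776  12:1089  13:568  14:156  15:427
  16:924  17:515  18:1025  19:197  20:784  21:999  22:1035  23:630
  24:4  25:1046  26:779  27:237  28:334  29:61  30:132  31:697
  32:614  33:184
Giant step factor: 807^(-34) ≡ 828 (mod 1091).
Scan 67·828^i mod 1091 for i = 0, 1, …:
  i=0: 67   i=1: 926   i=2: 846   i=3: 66
  i=4: 98   i=5: 410   i=6: 179   i=7: 927
  i=8: 583   i=9: 502     …   i=18: 244
  i=19: 197
Match at i=19, j=19: x = 19·34 + 19 = 665.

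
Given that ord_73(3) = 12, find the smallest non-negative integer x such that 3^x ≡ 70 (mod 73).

7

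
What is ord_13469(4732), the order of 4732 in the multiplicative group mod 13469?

6734

The order of 4732 must divide p − 1 = 13468 = 2^2 · 7 · 13 · 37.
Divisors: 1, 2, 4, 7, 13, 14, 26, 28, 37, 52, 74, 91, 148, 182, 259, 364, 481, 518, 962, 1036, 1924, 3367, 6734, 13468.
Check each in increasing order: 4732^1 ≡ 4732;  4732^2 ≡ 6346;  4732^4 ≡ 12875;  4732^7 ≡ 13202;  4732^13 ≡ 5352;  4732^14 ≡ 3944;  4732^26 ≡ 8810;  4732^28 ≡ 11910;  4732^37 ≡ 1258;  4732^52 ≡ 7722;  4732^74 ≡ 6691;  4732^91 ≡ 4105;  4732^148 ≡ 11994;  4732^182 ≡ 1306;  4732^259 ≡ 10177;  4732^364 ≡ 8542;  4732^481 ≡ 11377;  4732^518 ≡ 8188;  4732^962 ≡ 12508;  4732^1036 ≡ 8131;  4732^1924 ≡ 7629;  4732^3367 ≡ 13468;  4732^6734 ≡ 1.
Smallest exponent giving 1 is 6734.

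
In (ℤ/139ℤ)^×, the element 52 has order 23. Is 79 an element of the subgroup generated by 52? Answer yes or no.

yes

79 ∈ ⟨52⟩ iff 79^23 ≡ 1 (mod 139), since |⟨52⟩| = 23.
79^23 mod 139 = 1.
Since 1 = 1, 79 lies in the subgroup.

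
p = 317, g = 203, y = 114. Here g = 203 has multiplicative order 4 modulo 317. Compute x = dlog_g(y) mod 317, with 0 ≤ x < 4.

Successive powers of 203 modulo 317:
  203^0=1  203^1=203  203^2=316  203^3=114
So 203^3 ≡ 114 (mod 317), giving x = 3.

3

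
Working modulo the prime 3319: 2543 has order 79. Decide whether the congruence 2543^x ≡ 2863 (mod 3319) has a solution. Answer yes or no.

2863 ∈ ⟨2543⟩ iff 2863^79 ≡ 1 (mod 3319), since |⟨2543⟩| = 79.
2863^79 mod 3319 = 1.
Since 1 = 1, 2863 lies in the subgroup.

yes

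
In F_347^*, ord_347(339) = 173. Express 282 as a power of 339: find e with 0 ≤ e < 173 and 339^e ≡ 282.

114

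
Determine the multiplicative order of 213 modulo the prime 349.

The order of 213 must divide p − 1 = 348 = 2^2 · 3 · 29.
Divisors: 1, 2, 3, 4, 6, 12, 29, 58, 87, 116, 174, 348.
Check each in increasing order: 213^1 ≡ 213;  213^2 ≡ 348;  213^3 ≡ 136;  213^4 ≡ 1.
Smallest exponent giving 1 is 4.

4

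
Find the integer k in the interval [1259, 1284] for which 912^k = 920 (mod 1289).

1282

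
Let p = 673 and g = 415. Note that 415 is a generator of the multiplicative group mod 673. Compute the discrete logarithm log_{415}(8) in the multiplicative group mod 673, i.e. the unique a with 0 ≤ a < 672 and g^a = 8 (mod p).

462

Baby-step giant-step with m = ceil(sqrt(672)) = 26.
Baby table (415^j mod 673 for j=0..25):
  0:1  1:415  2:610  3:102  4:604  5:304  6:309  7:365
  8:50  9:560  10:215  11:389  12:588  13:394  14:644  15:79
  16:481  17:407  18:655  19:606  20:461  21:183  22:569  23:585
  24:495  25:160
Giant step factor: 415^(-26) ≡ 252 (mod 673).
Scan 8·252^i mod 673 for i = 0, 1, …:
  i=0: 8   i=1: 670   i=2: 590   i=3: 620
  i=4: 104   i=5: 634   i=6: 267   i=7: 657
  i=8: 6   i=9: 166     …   i=16: 341
  i=17: 461
Match at i=17, j=20: a = 17·26 + 20 = 462.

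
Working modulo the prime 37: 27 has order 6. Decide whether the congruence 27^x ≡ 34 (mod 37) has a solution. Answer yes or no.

no

⟨27⟩ has order 6; its elements mod 37 are {1, 10, 11, 26, 27, 36}.
34 is not in this set.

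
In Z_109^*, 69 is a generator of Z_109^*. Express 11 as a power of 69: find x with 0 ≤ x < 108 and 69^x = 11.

95

Baby-step giant-step with m = ceil(sqrt(108)) = 11.
Baby table (69^j mod 109 for j=0..10):
  0:1  1:69  2:74  3:92  4:26  5:50  6:71  7:103
  8:22  9:101  10:102
Giant step factor: 69^(-11) ≡ 51 (mod 109).
Scan 11·51^i mod 109 for i = 0, 1, …:
  i=0: 11   i=1: 16   i=2: 53   i=3: 87
  i=4: 77   i=5: 3   i=6: 44   i=7: 64
  i=8: 103
Match at i=8, j=7: x = 8·11 + 7 = 95.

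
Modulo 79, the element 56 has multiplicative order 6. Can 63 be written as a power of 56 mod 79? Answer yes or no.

63 ∈ ⟨56⟩ iff 63^6 ≡ 1 (mod 79), since |⟨56⟩| = 6.
63^6 mod 79 = 65.
Since 65 ≠ 1, 63 does not lie in the subgroup.

no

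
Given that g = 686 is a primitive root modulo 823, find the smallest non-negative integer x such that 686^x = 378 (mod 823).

Baby-step giant-step with m = ceil(sqrt(822)) = 29.
Baby table (686^j mod 823 for j=0..28):
  0:1  1:686  2:663  3:522  4:87  5:426  6:71  7:149
  8:162  9:27  10:416  11:618  12:103  13:703  14:803  15:271
  16:731  17:259  18:729  19:533  20:226  21:312  22:52  23:283
  24:733  25:808  26:409  27:754  28:400
Giant step factor: 686^(-29) ≡ 572 (mod 823).
Scan 378·572^i mod 823 for i = 0, 1, …:
  i=0: 378   i=1: 590   i=2: 50   i=3: 618
Match at i=3, j=11: x = 3·29 + 11 = 98.

98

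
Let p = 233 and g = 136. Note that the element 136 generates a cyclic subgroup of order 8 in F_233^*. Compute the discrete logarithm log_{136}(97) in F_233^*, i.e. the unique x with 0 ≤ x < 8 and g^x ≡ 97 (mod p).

Successive powers of 136 modulo 233:
  136^0=1  136^1=136  136^2=89  136^3=221  136^4=232  136^5=97
So 136^5 ≡ 97 (mod 233), giving x = 5.

5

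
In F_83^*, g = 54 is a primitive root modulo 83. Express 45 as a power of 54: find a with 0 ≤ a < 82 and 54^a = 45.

45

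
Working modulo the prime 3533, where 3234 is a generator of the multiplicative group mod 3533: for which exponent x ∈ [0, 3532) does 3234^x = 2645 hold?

3371

Baby-step giant-step with m = ceil(sqrt(3532)) = 60.
Baby table (3234^j mod 3533 for j=0..59):
  0:1  1:3234  2:1076  3:3312  4:2485  5:2448  6:2912  7:1963
  8:3074  9:2987  10:736  11:2515  12:544  13:3395  14:2399  15:3431
  16:2234  17:3304  18:1344  19:906  20:1147  21:3281  22:1155  23:889
  24:2697  25:2654  26:1379  27:1040  28:3477  29:2612  30:3338  31:1777
  32:2160  33:699  34:2979  35:3128  36:973  37:2312  38:1180  39:480
  40:1333  41:662  42:3443  43:2179  44:2084  45:2225  46:2462  47:2259
  48:2895  49:3513  50:2447  51:3211  52:887  53:3295  54:502  55:1821
  56:3136  57:2114  58:321  59:2945
Giant step factor: 3234^(-60) ≡ 3006 (mod 3533).
Scan 2645·3006^i mod 3533 for i = 0, 1, …:
  i=0: 2645   i=1: 1620   i=2: 1246   i=3: 496
  i=4: 50   i=5: 1914   i=6: 1760   i=7: 1659
  i=8: 1891   i=9: 3282     …   i=55: 1631
  i=56: 2515
Match at i=56, j=11: x = 56·60 + 11 = 3371.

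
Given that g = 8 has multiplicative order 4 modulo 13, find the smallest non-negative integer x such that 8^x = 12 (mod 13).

2

Successive powers of 8 modulo 13:
  8^0=1  8^1=8  8^2=12
So 8^2 ≡ 12 (mod 13), giving x = 2.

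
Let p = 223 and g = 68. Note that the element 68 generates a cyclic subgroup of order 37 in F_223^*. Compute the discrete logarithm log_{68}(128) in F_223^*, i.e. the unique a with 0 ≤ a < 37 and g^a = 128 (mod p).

21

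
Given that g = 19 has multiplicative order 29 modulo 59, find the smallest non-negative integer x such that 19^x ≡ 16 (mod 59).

23

Successive powers of 19 modulo 59:
  19^0=1  19^1=19  19^2=7  19^3=15  19^4=49  19^5=46
  19^6=48  19^7=27  19^8=41  19^9=12  19^10=51  19^11=25
  19^12=3  19^13=57  19^14=21  19^15=45  19^16=29  19^17=20
  19^18=26  19^19=22  19^20=5  19^21=36  19^22=35  19^23=16
So 19^23 ≡ 16 (mod 59), giving x = 23.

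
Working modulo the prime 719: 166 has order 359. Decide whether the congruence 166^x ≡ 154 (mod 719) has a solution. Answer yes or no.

no

154 ∈ ⟨166⟩ iff 154^359 ≡ 1 (mod 719), since |⟨166⟩| = 359.
154^359 mod 719 = 718.
Since 718 ≠ 1, 154 does not lie in the subgroup.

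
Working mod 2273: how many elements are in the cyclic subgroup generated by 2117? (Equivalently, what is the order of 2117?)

1136

The order of 2117 must divide p − 1 = 2272 = 2^5 · 71.
Divisors: 1, 2, 4, 8, 16, 32, 71, 142, 284, 568, 1136, 2272.
Check each in increasing order: 2117^1 ≡ 2117;  2117^2 ≡ 1606;  2117^4 ≡ 1654;  2117^8 ≡ 1297;  2117^16 ≡ 189;  2117^32 ≡ 1626;  2117^71 ≡ 1601;  2117^142 ≡ 1530;  2117^284 ≡ 1983;  2117^568 ≡ 2272;  2117^1136 ≡ 1.
Smallest exponent giving 1 is 1136.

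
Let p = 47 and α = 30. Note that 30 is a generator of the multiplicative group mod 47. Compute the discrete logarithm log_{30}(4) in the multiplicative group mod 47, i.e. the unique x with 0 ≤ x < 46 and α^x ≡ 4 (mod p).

8

Baby-step giant-step with m = ceil(sqrt(46)) = 7.
Baby table (30^j mod 47 for j=0..6):
  0:1  1:30  2:7  3:22  4:2  5:13  6:14
Giant step factor: 30^(-7) ≡ 31 (mod 47).
Scan 4·31^i mod 47 for i = 0, 1, …:
  i=0: 4   i=1: 30
Match at i=1, j=1: x = 1·7 + 1 = 8.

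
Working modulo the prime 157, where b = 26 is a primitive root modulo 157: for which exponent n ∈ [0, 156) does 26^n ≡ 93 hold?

84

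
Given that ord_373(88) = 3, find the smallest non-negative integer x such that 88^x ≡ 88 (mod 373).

1

Successive powers of 88 modulo 373:
  88^0=1  88^1=88
So 88^1 ≡ 88 (mod 373), giving x = 1.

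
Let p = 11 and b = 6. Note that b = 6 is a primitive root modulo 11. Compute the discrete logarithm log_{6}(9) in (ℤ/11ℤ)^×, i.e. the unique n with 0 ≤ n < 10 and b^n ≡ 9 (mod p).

4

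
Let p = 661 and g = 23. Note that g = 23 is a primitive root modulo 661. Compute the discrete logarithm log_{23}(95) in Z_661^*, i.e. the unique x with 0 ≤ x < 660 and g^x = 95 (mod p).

Baby-step giant-step with m = ceil(sqrt(660)) = 26.
Baby table (23^j mod 661 for j=0..25):
  0:1  1:23  2:529  3:269  4:238  5:186  6:312  7:566
  8:459  9:642  10:224  11:525  12:177  13:105  14:432  15:21
  16:483  17:533  18:361  19:371  20:601  21:603  22:649  23:385
  24:262  25:77
Giant step factor: 23^(-26) ≡ 53 (mod 661).
Scan 95·53^i mod 661 for i = 0, 1, …:
  i=0: 95   i=1: 408   i=2: 472   i=3: 559
  i=4: 543   i=5: 356   i=6: 360   i=7: 572
  i=8: 571   i=9: 518   i=10: 353   i=11: 201
  i=12: 77
Match at i=12, j=25: x = 12·26 + 25 = 337.

337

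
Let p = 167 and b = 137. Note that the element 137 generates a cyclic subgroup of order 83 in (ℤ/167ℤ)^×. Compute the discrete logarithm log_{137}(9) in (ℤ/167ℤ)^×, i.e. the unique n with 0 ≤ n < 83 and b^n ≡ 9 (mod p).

10

Baby-step giant-step with m = ceil(sqrt(83)) = 10.
Baby table (137^j mod 167 for j=0..9):
  0:1  1:137  2:65  3:54  4:50  5:3  6:77  7:28
  8:162  9:150
Giant step factor: 137^(-10) ≡ 130 (mod 167).
Scan 9·130^i mod 167 for i = 0, 1, …:
  i=0: 9   i=1: 1
Match at i=1, j=0: n = 1·10 + 0 = 10.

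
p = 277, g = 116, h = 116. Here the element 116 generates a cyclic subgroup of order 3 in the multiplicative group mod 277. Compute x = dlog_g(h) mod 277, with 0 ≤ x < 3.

1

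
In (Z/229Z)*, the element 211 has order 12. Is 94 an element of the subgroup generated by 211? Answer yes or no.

⟨211⟩ has order 12; its elements mod 229 are {1, 18, 89, 94, 95, 107, 122, 134, 135, 140, 211, 228}.
94 is in this set.

yes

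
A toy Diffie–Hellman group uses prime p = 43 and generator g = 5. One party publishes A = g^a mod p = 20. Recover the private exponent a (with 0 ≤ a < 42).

Successive powers of 5 modulo 43:
  5^0=1  5^1=5  5^2=25  5^3=39  5^4=23  5^5=29
  5^6=16  5^7=37  5^8=13  5^9=22  5^10=24  5^11=34
  5^12=41  5^13=33  5^14=36  5^15=8  5^16=40  5^17=28
  5^18=11  5^19=12  5^20=17  5^21=42  5^22=38  5^23=18
  5^24=4  5^25=20
So 5^25 ≡ 20 (mod 43), giving a = 25.

25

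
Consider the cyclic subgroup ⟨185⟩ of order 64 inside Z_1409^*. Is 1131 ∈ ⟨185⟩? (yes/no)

1131 ∈ ⟨185⟩ iff 1131^64 ≡ 1 (mod 1409), since |⟨185⟩| = 64.
1131^64 mod 1409 = 865.
Since 865 ≠ 1, 1131 does not lie in the subgroup.

no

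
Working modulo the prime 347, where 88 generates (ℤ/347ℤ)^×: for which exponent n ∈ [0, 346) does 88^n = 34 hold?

Baby-step giant-step with m = ceil(sqrt(346)) = 19.
Baby table (88^j mod 347 for j=0..18):
  0:1  1:88  2:110  3:311  4:302  5:204  6:255  7:232
  8:290  9:189  10:323  11:317  12:136  13:170  14:39  15:309
  16:126  17:331  18:327
Giant step factor: 88^(-19) ≡ 111 (mod 347).
Scan 34·111^i mod 347 for i = 0, 1, …:
  i=0: 34   i=1: 304   i=2: 85   i=3: 66
  i=4: 39
Match at i=4, j=14: n = 4·19 + 14 = 90.

90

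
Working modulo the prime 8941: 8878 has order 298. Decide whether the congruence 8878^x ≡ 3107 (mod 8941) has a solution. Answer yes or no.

yes

3107 ∈ ⟨8878⟩ iff 3107^298 ≡ 1 (mod 8941), since |⟨8878⟩| = 298.
3107^298 mod 8941 = 1.
Since 1 = 1, 3107 lies in the subgroup.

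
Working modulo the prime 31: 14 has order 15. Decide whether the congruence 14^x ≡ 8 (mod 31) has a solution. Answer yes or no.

⟨14⟩ has order 15; its elements mod 31 are {1, 2, 4, 5, 7, 8, 9, 10, 14, 16, 18, 19, 20, 25, 28}.
8 is in this set.

yes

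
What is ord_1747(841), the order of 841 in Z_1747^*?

The order of 841 must divide p − 1 = 1746 = 2 · 3^2 · 97.
Divisors: 1, 2, 3, 6, 9, 18, 97, 194, 291, 582, 873, 1746.
Check each in increasing order: 841^1 ≡ 841;  841^2 ≡ 1493;  841^3 ≡ 1267;  841^6 ≡ 1543;  841^9 ≡ 88;  841^18 ≡ 756;  841^97 ≡ 863;  841^194 ≡ 547;  841^291 ≡ 371;  841^582 ≡ 1375;  841^873 ≡ 1.
Smallest exponent giving 1 is 873.

873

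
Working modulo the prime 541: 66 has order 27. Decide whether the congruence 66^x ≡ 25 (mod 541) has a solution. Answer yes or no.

no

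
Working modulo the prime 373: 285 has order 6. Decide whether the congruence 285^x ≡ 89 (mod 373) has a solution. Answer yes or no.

89 ∈ ⟨285⟩ iff 89^6 ≡ 1 (mod 373), since |⟨285⟩| = 6.
89^6 mod 373 = 1.
Since 1 = 1, 89 lies in the subgroup.

yes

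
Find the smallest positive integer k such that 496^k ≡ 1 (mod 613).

612

The order of 496 must divide p − 1 = 612 = 2^2 · 3^2 · 17.
Divisors: 1, 2, 3, 4, 6, 9, 12, 17, 18, 34, 36, 51, 68, 102, 153, 204, 306, 612.
Check each in increasing order: 496^1 ≡ 496;  496^2 ≡ 203;  496^3 ≡ 156;  496^4 ≡ 138;  496^6 ≡ 429;  496^9 ≡ 107;  496^12 ≡ 141;  496^17 ≡ 96;  496^18 ≡ 415;  496^34 ≡ 21;  496^36 ≡ 585;  496^51 ≡ 177;  496^68 ≡ 441;  496^102 ≡ 66;  496^153 ≡ 35;  496^204 ≡ 65;  496^306 ≡ 612;  496^612 ≡ 1.
Smallest exponent giving 1 is 612.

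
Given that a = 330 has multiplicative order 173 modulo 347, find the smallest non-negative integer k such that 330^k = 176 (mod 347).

Baby-step giant-step with m = ceil(sqrt(173)) = 14.
Baby table (330^j mod 347 for j=0..13):
  0:1  1:330  2:289  3:292  4:241  5:67  6:249  7:278
  8:132  9:185  10:325  11:27  12:235  13:169
Giant step factor: 330^(-14) ≡ 93 (mod 347).
Scan 176·93^i mod 347 for i = 0, 1, …:
  i=0: 176   i=1: 59   i=2: 282   i=3: 201
  i=4: 302   i=5: 326   i=6: 129   i=7: 199
  i=8: 116   i=9: 31   i=10: 107   i=11: 235
Match at i=11, j=12: k = 11·14 + 12 = 166.

166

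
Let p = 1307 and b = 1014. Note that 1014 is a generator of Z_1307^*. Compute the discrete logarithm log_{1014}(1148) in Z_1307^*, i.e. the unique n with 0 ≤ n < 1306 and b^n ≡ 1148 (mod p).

Baby-step giant-step with m = ceil(sqrt(1306)) = 37.
Baby table (1014^j mod 1307 for j=0..36):
  0:1  1:1014  2:894  3:765  4:659  5:349  6:996  7:940
  8:357  9:1266  10:250  11:1249  12:3  13:428  14:68  15:988
  16:670  17:1047  18:374  19:206  20:1071  21:1184  22:750  23:1133
  24:9  25:1284  26:204  27:350  28:703  29:527  30:1122  31:618
  32:599  33:938  34:943  35:785  36:27
Giant step factor: 1014^(-37) ≡ 322 (mod 1307).
Scan 1148·322^i mod 1307 for i = 0, 1, …:
  i=0: 1148   i=1: 1082   i=2: 742   i=3: 1050
  i=4: 894
Match at i=4, j=2: n = 4·37 + 2 = 150.

150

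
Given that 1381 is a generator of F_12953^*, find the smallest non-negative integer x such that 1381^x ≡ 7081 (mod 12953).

4045

Baby-step giant-step with m = ceil(sqrt(12952)) = 114.
Baby table (1381^j mod 12953 for j=0..113):
  0:1  1:1381  2:3070  3:4039  4:8069  5:3709  6:5694  7:943
  8:6983  9:6491  10:595  11:5656  12:277  13:6900  14:8445  15:4845
  16:7197  17:4106  18:9925  19:2151  20:4294  21:10493  22:9379  23:12352
  24:11964  25:7209  26:7725  27:7906  28:11760  29:10451  30:3189  31:12942
  32:10715  33:5089  34:7383  35:1912  36:11013  37:2131  38:2580  39:905
  40:6317  41:6408  42:2549  43:9906  44:1818  45:10729  46:11470  47:11504
  48:6646  49:7402  50:2245  51:4578  52:1154  53:455  54:6611  55:10879
  56:11372  57:5696  58:3705  59:170  60:1616  61:3780  62:121  63:11665
  64:8786  65:9458  66:4874  67:8387  68:2465  69:10479  70:2998  71:8231
  72:7230  73:10820  74:7611  75:5908  76:11511  77:3360  78:2986  79:4612
  80:9249  81:1211  82:1454  83:259  84:7948  85:4997  86:9861  87:4438
  88:2109  89:11057  90:11083  91:8130  92:10232  93:11622  94:1215  95:6978
  96:12539  97:11151  98:11367  99:11744  100:1308  101:5881  102:130  103:11141
  104:10510  105:6950  106:12730  107:2909  108:1899  109:6013  110:1080  111:1885
  112:12585  113:9912
Giant step factor: 1381^(-114) ≡ 12562 (mod 12953).
Scan 7081·12562^i mod 12953 for i = 0, 1, …:
  i=0: 7081   i=1: 3271   i=2: 3386   i=3: 10233
  i=4: 1374   i=5: 6792   i=6: 12646   i=7: 3460
  i=8: 7205   i=9: 6599     …   i=34: 2258
  i=35: 10879
Match at i=35, j=55: x = 35·114 + 55 = 4045.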